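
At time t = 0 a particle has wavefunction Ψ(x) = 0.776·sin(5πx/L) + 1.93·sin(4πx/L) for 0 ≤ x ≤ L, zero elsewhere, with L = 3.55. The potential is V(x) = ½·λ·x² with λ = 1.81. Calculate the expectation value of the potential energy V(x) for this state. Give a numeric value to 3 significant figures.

⟨V⟩ = ∫ V(x)·|Ψ|² dx / ∫|Ψ|² dx.
On 0 ≤ x ≤ L (j ≠ l): ∫sin²(jπx/L) dx = L/2, ∫sin(jπx/L)·sin(lπx/L) dx = 0; diagonal moments ∫x·sin²(jπx/L) dx = L²/4, ∫x²·sin²(jπx/L) dx = L³·(1/6 − 1/(4j²π²)); cross terms ∫x·sin(jπx/L)·sin(lπx/L) dx = 0 for j + l even and −4jlL²/(π²(j² − l²)²) for j + l odd, ∫x²·sin(jπx/L)·sin(lπx/L) dx = (−1)^(j+l)·4jlL³/(π²(j² − l²)²); higher powers the same way via product-to-sum and parts.
State is unnormalized: ∫|Ψ|² dx = 7.6806, and ∫Ψ*·V(x)·Ψ dx = 16.800, so ⟨V⟩ = 16.800 / 7.6806.
⟨V⟩ = 2.1873.

2.19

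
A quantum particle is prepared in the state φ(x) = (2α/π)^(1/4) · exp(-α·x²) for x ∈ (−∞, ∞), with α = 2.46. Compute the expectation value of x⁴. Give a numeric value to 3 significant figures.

⟨x⁴⟩ = ∫ x⁴·|φ|² dx (integrals over the domain).
Gaussian moments: ∫x^(2j)·e^(−2αx²) dx = (2j−1)!!/(4α)^j · √(π/(2α)), odd powers integrate to 0; here √(π/(2α)) = 0.79908.
⟨x⁴⟩ = 0.030984.

0.0310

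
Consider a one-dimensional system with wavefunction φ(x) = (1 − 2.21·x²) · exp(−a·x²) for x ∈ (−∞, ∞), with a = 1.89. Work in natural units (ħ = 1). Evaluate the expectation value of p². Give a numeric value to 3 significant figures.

p² φ = −ħ² d²φ/dx²; ⟨p²⟩ = −ħ² ∫ φ*·φ'' dx / ∫|φ|² dx.
Expand each integrand as polynomial × e^(−2ax²) and use ∫x^(2j)·e^(−2ax²) dx = (2j−1)!!/(4a)^j · √(π/(2a)), odd powers → 0; here √(π/(2a)) = 0.91165. Differentiate with the product rule, d/dx e^(−ax²) = −2ax·e^(−ax²).
State is unnormalized: ∫|φ|² dx = 0.61237, and ∫φ*·(−ħ² φ'') dx = 3.7611, so ⟨p²⟩ = 3.7611 / 0.61237.
⟨p²⟩ = 6.1419.

6.14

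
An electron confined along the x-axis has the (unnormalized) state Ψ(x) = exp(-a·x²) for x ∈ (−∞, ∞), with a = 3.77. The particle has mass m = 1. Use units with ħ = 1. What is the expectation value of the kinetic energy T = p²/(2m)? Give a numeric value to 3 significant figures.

T = −(ħ²/2m) d²/dx², so ⟨T⟩ = −(ħ²/2m) ∫ Ψ*·Ψ'' dx / ∫|Ψ|² dx; with m = 1.
Gaussian moments: ∫x^(2j)·e^(−2ax²) dx = (2j−1)!!/(4a)^j · √(π/(2a)), odd powers integrate to 0; here √(π/(2a)) = 0.64549. Derivatives: d/dx e^(−ax²) = −2ax·e^(−ax²), d²/dx² e^(−ax²) = (4a²x² − 2a)·e^(−ax²).
State is unnormalized: ∫|Ψ|² dx = 0.64549, and ∫Ψ*·(−ħ²/2m · Ψ'') dx = 1.2167, so ⟨T⟩ = 1.2167 / 0.64549.
⟨T⟩ = 1.8850.

1.89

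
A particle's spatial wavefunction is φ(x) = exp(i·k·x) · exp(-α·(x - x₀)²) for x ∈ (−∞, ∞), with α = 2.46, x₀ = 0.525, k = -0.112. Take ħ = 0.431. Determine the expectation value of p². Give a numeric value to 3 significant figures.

p² φ = −ħ² d²φ/dx²; ⟨p²⟩ = −ħ² ∫ φ*·φ'' dx / ∫|φ|² dx.
Gaussian moments (u = x − x₀): ∫u^(2j)·e^(−2αu²) du = (2j−1)!!/(4α)^j · √(π/(2α)), odd powers integrate to 0; here √(π/(2α)) = 0.79908. Derivatives: φ′ = (ik − 2αu)·φ, φ″ = ((ik − 2αu)² − 2α)·φ; the odd-in-u pieces drop out.
State is unnormalized: ∫|φ|² dx = 0.79908, and ∫φ*·(−ħ² φ'') dx = 0.36702, so ⟨p²⟩ = 0.36702 / 0.79908.
⟨p²⟩ = 0.45930.

0.459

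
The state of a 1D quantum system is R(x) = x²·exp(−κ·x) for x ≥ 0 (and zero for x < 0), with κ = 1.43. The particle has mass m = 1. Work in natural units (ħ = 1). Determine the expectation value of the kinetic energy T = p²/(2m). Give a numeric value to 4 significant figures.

0.3408

T = −(ħ²/2m) d²/dx², so ⟨T⟩ = −(ħ²/2m) ∫ R*·R'' dx / ∫|R|² dx; with m = 1.
Differentiate x²·exp(−κ·x) with the product rule; every integrand then reduces to terms xʲ·e^(−2κx) on [0, ∞), with ∫₀^∞ xʲ·e^(−2κx) dx = j!/(2κ)^(j+1).
State is unnormalized: ∫|R|² dx = 0.12542, and ∫R*·(−ħ²/2m · R'') dx = 0.042747, so ⟨T⟩ = 0.042747 / 0.12542.
⟨T⟩ = 0.34082.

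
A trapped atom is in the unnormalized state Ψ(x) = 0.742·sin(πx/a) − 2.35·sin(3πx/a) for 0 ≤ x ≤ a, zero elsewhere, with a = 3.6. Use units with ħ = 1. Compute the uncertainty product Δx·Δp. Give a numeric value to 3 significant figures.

Δx = √(⟨x²⟩−⟨x⟩²), Δp = √(⟨p²⟩−⟨p⟩²).
On 0 ≤ x ≤ a (j ≠ l): ∫sin²(jπx/a) dx = a/2, ∫sin(jπx/a)·sin(lπx/a) dx = 0; diagonal moments ∫x·sin²(jπx/a) dx = a²/4, ∫x²·sin²(jπx/a) dx = a³·(1/6 − 1/(4j²π²)); cross terms ∫x·sin(jπx/a)·sin(lπx/a) dx = 0 for j + l even and −4jla²/(π²(j² − l²)²) for j + l odd, ∫x²·sin(jπx/a)·sin(lπx/a) dx = (−1)^(j+l)·4jla³/(π²(j² − l²)²); higher powers the same way via product-to-sum and parts. d²/dx² sin(jπx/a) = −(jπ/a)²·sin(jπx/a); on 0 ≤ x ≤ a, ∫sin²(jπx/a) dx = a/2 and ∫sin(jπx/a)·sin(lπx/a) dx = 0 for j ≠ l, so only diagonal terms survive in ∫|Ψ|² and ∫Ψ·Ψ″; ∫Ψ·Ψ′ dx = [Ψ²/2] between the walls = 0.
Normalization: ∫|Ψ|² dx = 10.932.
⟨x⟩ = 1.8000, ⟨x²⟩ = 3.9114 ⇒ Δx = 0.81937.
⟨p⟩ = 0.0000, ⟨p²⟩ = 6.3016 ⇒ Δp = 2.5103.
Δx·Δp = 2.0569.

2.06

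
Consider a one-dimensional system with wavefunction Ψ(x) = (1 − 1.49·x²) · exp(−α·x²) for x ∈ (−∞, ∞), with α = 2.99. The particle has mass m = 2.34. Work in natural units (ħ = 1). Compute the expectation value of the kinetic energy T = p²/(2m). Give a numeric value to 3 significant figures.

T = −(ħ²/2m) d²/dx², so ⟨T⟩ = −(ħ²/2m) ∫ Ψ*·Ψ'' dx / ∫|Ψ|² dx; with m = 2.34.
Expand each integrand as polynomial × e^(−2αx²) and use ∫x^(2j)·e^(−2αx²) dx = (2j−1)!!/(4α)^j · √(π/(2α)), odd powers → 0; here √(π/(2α)) = 0.72481. Differentiate with the product rule, d/dx e^(−αx²) = −2αx·e^(−αx²).
State is unnormalized: ∫|Ψ|² dx = 0.57796, and ∫Ψ*·(−ħ²/2m · Ψ'') dx = 0.62876, so ⟨T⟩ = 0.62876 / 0.57796.
⟨T⟩ = 1.0879.

1.09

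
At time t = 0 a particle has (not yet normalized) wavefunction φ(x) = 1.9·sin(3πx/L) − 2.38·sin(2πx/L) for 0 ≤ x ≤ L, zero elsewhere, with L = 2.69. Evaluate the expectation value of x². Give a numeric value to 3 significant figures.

3.71

⟨x²⟩ = ∫ x²·|φ|² dx / ∫|φ|² dx (integrals over the domain).
On 0 ≤ x ≤ L (j ≠ l): ∫sin²(jπx/L) dx = L/2, ∫sin(jπx/L)·sin(lπx/L) dx = 0; diagonal moments ∫x·sin²(jπx/L) dx = L²/4, ∫x²·sin²(jπx/L) dx = L³·(1/6 − 1/(4j²π²)); cross terms ∫x·sin(jπx/L)·sin(lπx/L) dx = 0 for j + l even and −4jlL²/(π²(j² − l²)²) for j + l odd, ∫x²·sin(jπx/L)·sin(lπx/L) dx = (−1)^(j+l)·4jlL³/(π²(j² − l²)²); higher powers the same way via product-to-sum and parts.
State is unnormalized: ∫|φ|² dx = 12.474, and ∫φ*·x²·φ dx = 46.315, so ⟨x²⟩ = 46.315 / 12.474.
⟨x²⟩ = 3.7129.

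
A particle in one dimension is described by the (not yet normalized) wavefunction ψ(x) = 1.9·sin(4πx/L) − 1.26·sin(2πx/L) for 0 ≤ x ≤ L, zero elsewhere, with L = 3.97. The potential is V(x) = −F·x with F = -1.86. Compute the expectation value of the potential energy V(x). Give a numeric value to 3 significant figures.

3.69

⟨V⟩ = ∫ V(x)·|ψ|² dx / ∫|ψ|² dx.
On 0 ≤ x ≤ L (j ≠ l): ∫sin²(jπx/L) dx = L/2, ∫sin(jπx/L)·sin(lπx/L) dx = 0; diagonal moments ∫x·sin²(jπx/L) dx = L²/4, ∫x²·sin²(jπx/L) dx = L³·(1/6 − 1/(4j²π²)); cross terms ∫x·sin(jπx/L)·sin(lπx/L) dx = 0 for j + l even and −4jlL²/(π²(j² − l²)²) for j + l odd, ∫x²·sin(jπx/L)·sin(lπx/L) dx = (−1)^(j+l)·4jlL³/(π²(j² − l²)²); higher powers the same way via product-to-sum and parts.
State is unnormalized: ∫|ψ|² dx = 10.317, and ∫ψ*·V(x)·ψ dx = 38.092, so ⟨V⟩ = 38.092 / 10.317.
⟨V⟩ = 3.6921.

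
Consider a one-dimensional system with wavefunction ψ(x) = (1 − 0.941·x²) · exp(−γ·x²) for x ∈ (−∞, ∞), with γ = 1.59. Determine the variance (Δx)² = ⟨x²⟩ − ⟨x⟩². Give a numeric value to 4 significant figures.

Compute ⟨x⟩ and ⟨x²⟩ separately, then (Δx)² = ⟨x²⟩ − ⟨x⟩².
Expand each integrand as polynomial × e^(−2γx²) and use ∫x^(2j)·e^(−2γx²) dx = (2j−1)!!/(4γ)^j · √(π/(2γ)), odd powers → 0; here √(π/(2γ)) = 0.99394.
Normalization: ∫|ψ|² dx = 0.76510.
⟨x⟩ = 0.0000 and ⟨x²⟩ = 0.090004.
(Δx)² = 0.090004 − (0.0000)² = 0.090004.

0.09000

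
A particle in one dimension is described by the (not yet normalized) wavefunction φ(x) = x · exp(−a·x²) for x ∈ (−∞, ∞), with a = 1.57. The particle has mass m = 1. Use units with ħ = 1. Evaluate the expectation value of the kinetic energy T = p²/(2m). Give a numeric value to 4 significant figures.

2.355

T = −(ħ²/2m) d²/dx², so ⟨T⟩ = −(ħ²/2m) ∫ φ*·φ'' dx / ∫|φ|² dx; with m = 1.
Expand each integrand as polynomial × e^(−2ax²) and use ∫x^(2j)·e^(−2ax²) dx = (2j−1)!!/(4a)^j · √(π/(2a)), odd powers → 0; here √(π/(2a)) = 1.0003. Differentiate with the product rule, d/dx e^(−ax²) = −2ax·e^(−ax²).
State is unnormalized: ∫|φ|² dx = 0.15928, and ∫φ*·(−ħ²/2m · φ'') dx = 0.37510, so ⟨T⟩ = 0.37510 / 0.15928.
⟨T⟩ = 2.3550.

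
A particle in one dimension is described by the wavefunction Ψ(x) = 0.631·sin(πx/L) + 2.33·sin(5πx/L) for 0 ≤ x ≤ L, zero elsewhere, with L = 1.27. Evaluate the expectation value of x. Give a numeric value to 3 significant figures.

⟨x⟩ = ∫ x·|Ψ|² dx / ∫|Ψ|² dx (integrals over the domain).
On 0 ≤ x ≤ L (j ≠ l): ∫sin²(jπx/L) dx = L/2, ∫sin(jπx/L)·sin(lπx/L) dx = 0; diagonal moments ∫x·sin²(jπx/L) dx = L²/4, ∫x²·sin²(jπx/L) dx = L³·(1/6 − 1/(4j²π²)); cross terms ∫x·sin(jπx/L)·sin(lπx/L) dx = 0 for j + l even and −4jlL²/(π²(j² − l²)²) for j + l odd, ∫x²·sin(jπx/L)·sin(lπx/L) dx = (−1)^(j+l)·4jlL³/(π²(j² − l²)²); higher powers the same way via product-to-sum and parts.
State is unnormalized: ∫|Ψ|² dx = 3.7002, and ∫Ψ*·x·Ψ dx = 2.3496, so ⟨x⟩ = 2.3496 / 3.7002.
⟨x⟩ = 0.63500.

0.635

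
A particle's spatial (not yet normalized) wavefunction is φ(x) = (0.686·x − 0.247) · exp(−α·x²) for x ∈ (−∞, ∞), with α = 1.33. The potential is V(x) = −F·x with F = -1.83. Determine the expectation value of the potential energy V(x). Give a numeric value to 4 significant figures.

-0.7799

⟨V⟩ = ∫ V(x)·|φ|² dx / ∫|φ|² dx.
Expand each integrand as polynomial × e^(−2αx²) and use ∫x^(2j)·e^(−2αx²) dx = (2j−1)!!/(4α)^j · √(π/(2α)), odd powers → 0; here √(π/(2α)) = 1.0868.
State is unnormalized: ∫|φ|² dx = 0.16243, and ∫φ*·V(x)·φ dx = -0.12668, so ⟨V⟩ = -0.12668 / 0.16243.
⟨V⟩ = -0.77991.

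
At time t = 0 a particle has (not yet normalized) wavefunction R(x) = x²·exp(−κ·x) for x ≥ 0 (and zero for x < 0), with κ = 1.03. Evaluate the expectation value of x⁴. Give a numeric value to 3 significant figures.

⟨x⁴⟩ = ∫ x⁴·|R|² dx / ∫|R|² dx (integrals over the domain).
Every integrand reduces to terms xʲ·e^(−2κx) on [0, ∞); use ∫₀^∞ xʲ·e^(−2κx) dx = j!/(2κ)^(j+1).
State is unnormalized: ∫|R|² dx = 0.64696, and ∫R*·x⁴·R dx = 60.355, so ⟨x⁴⟩ = 60.355 / 0.64696.
⟨x⁴⟩ = 93.291.

93.3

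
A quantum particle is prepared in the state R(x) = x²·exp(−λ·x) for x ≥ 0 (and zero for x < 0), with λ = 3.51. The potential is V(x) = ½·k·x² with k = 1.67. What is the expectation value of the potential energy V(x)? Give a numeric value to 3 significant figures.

⟨V⟩ = ∫ V(x)·|R|² dx / ∫|R|² dx.
Every integrand reduces to terms xʲ·e^(−2λx) on [0, ∞); use ∫₀^∞ xʲ·e^(−2λx) dx = j!/(2λ)^(j+1).
State is unnormalized: ∫|R|² dx = 0.0014078, and ∫R*·V(x)·R dx = 0.00071558, so ⟨V⟩ = 0.00071558 / 0.0014078.
⟨V⟩ = 0.50832.

0.508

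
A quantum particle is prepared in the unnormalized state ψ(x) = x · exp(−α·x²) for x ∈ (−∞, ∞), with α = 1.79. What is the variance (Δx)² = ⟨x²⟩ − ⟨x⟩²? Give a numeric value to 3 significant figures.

Compute ⟨x⟩ and ⟨x²⟩ separately, then (Δx)² = ⟨x²⟩ − ⟨x⟩².
Expand each integrand as polynomial × e^(−2αx²) and use ∫x^(2j)·e^(−2αx²) dx = (2j−1)!!/(4α)^j · √(π/(2α)), odd powers → 0; here √(π/(2α)) = 0.93677.
Normalization: ∫|ψ|² dx = 0.13083.
⟨x⟩ = 0.0000 and ⟨x²⟩ = 0.41899.
(Δx)² = 0.41899 − (0.0000)² = 0.41899.

0.419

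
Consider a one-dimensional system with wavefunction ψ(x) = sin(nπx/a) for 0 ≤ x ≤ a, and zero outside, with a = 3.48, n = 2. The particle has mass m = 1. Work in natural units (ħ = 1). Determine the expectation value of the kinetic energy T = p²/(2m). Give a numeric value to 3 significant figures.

T = −(ħ²/2m) d²/dx², so ⟨T⟩ = −(ħ²/2m) ∫ ψ*·ψ'' dx / ∫|ψ|² dx; with m = 1.
d/dx sin(nπx/a) = (nπ/a)·cos(nπx/a) and d²/dx² sin(nπx/a) = −(nπ/a)²·sin(nπx/a); on 0 ≤ x ≤ a, ∫sin²(nπx/a) dx = a/2 and ∫sin(nπx/a)·cos(nπx/a) dx = 0.
State is unnormalized: ∫|ψ|² dx = 1.7400, and ∫ψ*·(−ħ²/2m · ψ'') dx = 2.8361, so ⟨T⟩ = 2.8361 / 1.7400.
⟨T⟩ = 1.6299.

1.63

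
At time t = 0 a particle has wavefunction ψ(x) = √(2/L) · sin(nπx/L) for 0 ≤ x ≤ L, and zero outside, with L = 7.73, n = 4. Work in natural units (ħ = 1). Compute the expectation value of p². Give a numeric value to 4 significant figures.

2.643

p² ψ = −ħ² d²ψ/dx²; ⟨p²⟩ = −ħ² ∫ ψ*·ψ'' dx.
d/dx sin(nπx/L) = (nπ/L)·cos(nπx/L) and d²/dx² sin(nπx/L) = −(nπ/L)²·sin(nπx/L); on 0 ≤ x ≤ L, ∫sin²(nπx/L) dx = L/2 and ∫sin(nπx/L)·cos(nπx/L) dx = 0.
⟨p²⟩ = 2.6428.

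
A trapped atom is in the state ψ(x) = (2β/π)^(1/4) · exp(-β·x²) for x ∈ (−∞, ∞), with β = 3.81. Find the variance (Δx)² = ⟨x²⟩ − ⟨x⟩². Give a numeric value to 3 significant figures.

0.0656

Compute ⟨x⟩ and ⟨x²⟩ separately, then (Δx)² = ⟨x²⟩ − ⟨x⟩².
Gaussian moments: ∫x^(2j)·e^(−2βx²) dx = (2j−1)!!/(4β)^j · √(π/(2β)), odd powers integrate to 0; here √(π/(2β)) = 0.64209.
⟨x⟩ = 0.0000 and ⟨x²⟩ = 0.065617.
(Δx)² = 0.065617 − (0.0000)² = 0.065617.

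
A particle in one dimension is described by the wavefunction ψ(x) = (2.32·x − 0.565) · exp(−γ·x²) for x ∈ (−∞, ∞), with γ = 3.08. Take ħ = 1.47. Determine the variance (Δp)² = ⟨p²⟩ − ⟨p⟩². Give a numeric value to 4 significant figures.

Compute ⟨p⟩ and ⟨p²⟩ separately; (Δp)² = ⟨p²⟩ − ⟨p⟩².
Expand each integrand as polynomial × e^(−2γx²) and use ∫x^(2j)·e^(−2γx²) dx = (2j−1)!!/(4γ)^j · √(π/(2γ)), odd powers → 0; here √(π/(2γ)) = 0.71414. Differentiate with the product rule, d/dx e^(−γx²) = −2γx·e^(−γx²).
Normalization: ∫|ψ|² dx = 0.53997.
⟨p⟩ = 0.0000 and ⟨p²⟩ = 14.347.
(Δp)² = 14.347 − (0.0000)² = 14.347.

14.35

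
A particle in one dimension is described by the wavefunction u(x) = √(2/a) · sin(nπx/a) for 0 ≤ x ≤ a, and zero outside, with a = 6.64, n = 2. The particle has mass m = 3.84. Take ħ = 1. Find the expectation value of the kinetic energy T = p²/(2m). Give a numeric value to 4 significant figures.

0.1166

T = −(ħ²/2m) d²/dx², so ⟨T⟩ = −(ħ²/2m) ∫ u*·u'' dx; with m = 3.84.
d/dx sin(nπx/a) = (nπ/a)·cos(nπx/a) and d²/dx² sin(nπx/a) = −(nπ/a)²·sin(nπx/a); on 0 ≤ x ≤ a, ∫sin²(nπx/a) dx = a/2 and ∫sin(nπx/a)·cos(nπx/a) dx = 0.
⟨T⟩ = 0.11659.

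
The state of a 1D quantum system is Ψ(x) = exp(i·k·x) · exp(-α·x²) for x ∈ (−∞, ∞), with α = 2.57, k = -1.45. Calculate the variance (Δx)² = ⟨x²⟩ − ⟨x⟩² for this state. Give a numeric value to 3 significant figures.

Compute ⟨x⟩ and ⟨x²⟩ separately, then (Δx)² = ⟨x²⟩ − ⟨x⟩².
Gaussian moments: ∫x^(2j)·e^(−2αx²) dx = (2j−1)!!/(4α)^j · √(π/(2α)), odd powers integrate to 0; here √(π/(2α)) = 0.78180.
Normalization: ∫|Ψ|² dx = 0.78180.
⟨x⟩ = 0.0000 and ⟨x²⟩ = 0.097276.
(Δx)² = 0.097276 − (0.0000)² = 0.097276.

0.0973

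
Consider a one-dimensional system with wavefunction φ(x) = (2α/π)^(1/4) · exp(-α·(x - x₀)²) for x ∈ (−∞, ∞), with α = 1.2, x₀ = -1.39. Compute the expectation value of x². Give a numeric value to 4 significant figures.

⟨x²⟩ = ∫ x²·|φ|² dx (integrals over the domain).
Gaussian moments (u = x − x₀): ∫u^(2j)·e^(−2αu²) du = (2j−1)!!/(4α)^j · √(π/(2α)), odd powers integrate to 0; here √(π/(2α)) = 1.1441.
⟨x²⟩ = 2.1404.

2.140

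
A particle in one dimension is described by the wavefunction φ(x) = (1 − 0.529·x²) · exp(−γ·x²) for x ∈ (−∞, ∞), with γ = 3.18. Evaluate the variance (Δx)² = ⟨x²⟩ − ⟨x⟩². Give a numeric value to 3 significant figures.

Compute ⟨x⟩ and ⟨x²⟩ separately, then (Δx)² = ⟨x²⟩ − ⟨x⟩².
Expand each integrand as polynomial × e^(−2γx²) and use ∫x^(2j)·e^(−2γx²) dx = (2j−1)!!/(4γ)^j · √(π/(2γ)), odd powers → 0; here √(π/(2γ)) = 0.70282.
Normalization: ∫|φ|² dx = 0.64801.
⟨x⟩ = 0.0000 and ⟨x²⟩ = 0.066202.
(Δx)² = 0.066202 − (0.0000)² = 0.066202.

0.0662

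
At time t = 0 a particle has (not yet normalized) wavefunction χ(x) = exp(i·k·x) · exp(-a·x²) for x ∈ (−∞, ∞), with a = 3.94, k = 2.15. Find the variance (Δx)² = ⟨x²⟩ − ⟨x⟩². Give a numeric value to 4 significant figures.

Compute ⟨x⟩ and ⟨x²⟩ separately, then (Δx)² = ⟨x²⟩ − ⟨x⟩².
Gaussian moments: ∫x^(2j)·e^(−2ax²) dx = (2j−1)!!/(4a)^j · √(π/(2a)), odd powers integrate to 0; here √(π/(2a)) = 0.63141.
Normalization: ∫|χ|² dx = 0.63141.
⟨x⟩ = 0.0000 and ⟨x²⟩ = 0.063452.
(Δx)² = 0.063452 − (0.0000)² = 0.063452.

0.06345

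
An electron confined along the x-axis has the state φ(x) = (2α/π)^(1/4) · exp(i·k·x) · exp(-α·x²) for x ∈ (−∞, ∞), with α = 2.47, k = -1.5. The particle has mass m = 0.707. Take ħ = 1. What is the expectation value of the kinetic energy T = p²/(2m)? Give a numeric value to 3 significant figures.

3.34

T = −(ħ²/2m) d²/dx², so ⟨T⟩ = −(ħ²/2m) ∫ φ*·φ'' dx; with m = 0.707.
Gaussian moments: ∫x^(2j)·e^(−2αx²) dx = (2j−1)!!/(4α)^j · √(π/(2α)), odd powers integrate to 0; here √(π/(2α)) = 0.79746. Derivatives: φ′ = (ik − 2αx)·φ, φ″ = ((ik − 2αx)² − 2α)·φ; the odd-in-x pieces drop out.
⟨T⟩ = 3.3380.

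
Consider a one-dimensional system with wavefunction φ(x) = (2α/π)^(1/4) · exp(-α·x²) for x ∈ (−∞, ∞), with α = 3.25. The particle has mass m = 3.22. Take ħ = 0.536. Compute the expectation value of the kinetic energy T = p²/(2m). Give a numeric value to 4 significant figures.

0.1450

T = −(ħ²/2m) d²/dx², so ⟨T⟩ = −(ħ²/2m) ∫ φ*·φ'' dx; with m = 3.22.
Gaussian moments: ∫x^(2j)·e^(−2αx²) dx = (2j−1)!!/(4α)^j · √(π/(2α)), odd powers integrate to 0; here √(π/(2α)) = 0.69521. Derivatives: d/dx e^(−αx²) = −2αx·e^(−αx²), d²/dx² e^(−αx²) = (4α²x² − 2α)·e^(−αx²).
⟨T⟩ = 0.14499.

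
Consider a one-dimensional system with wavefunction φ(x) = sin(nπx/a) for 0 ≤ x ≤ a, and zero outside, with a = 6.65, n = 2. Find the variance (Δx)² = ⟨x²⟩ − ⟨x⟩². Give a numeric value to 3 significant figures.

Compute ⟨x⟩ and ⟨x²⟩ separately, then (Δx)² = ⟨x²⟩ − ⟨x⟩².
With sin²θ = (1 − cos2θ)/2 on 0 ≤ x ≤ a: ∫sin²(nπx/a) dx = a/2, ∫x·sin²(nπx/a) dx = a²/4, ∫x²·sin²(nπx/a) dx = a³·(1/6 − 1/(4n²π²)); higher powers xᵏ the same way, integrating xᵏ·cos(2nπx/a) by parts.
Normalization: ∫|φ|² dx = 3.3250.
⟨x⟩ = 3.3250 and ⟨x²⟩ = 14.181.
(Δx)² = 14.181 − (3.3250)² = 3.1251.

3.13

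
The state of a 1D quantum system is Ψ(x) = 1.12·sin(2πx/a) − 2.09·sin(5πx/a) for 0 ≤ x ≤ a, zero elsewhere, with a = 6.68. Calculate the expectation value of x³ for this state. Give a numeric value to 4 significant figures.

79.03

⟨x³⟩ = ∫ x³·|Ψ|² dx / ∫|Ψ|² dx (integrals over the domain).
On 0 ≤ x ≤ a (j ≠ l): ∫sin²(jπx/a) dx = a/2, ∫sin(jπx/a)·sin(lπx/a) dx = 0; diagonal moments ∫x·sin²(jπx/a) dx = a²/4, ∫x²·sin²(jπx/a) dx = a³·(1/6 − 1/(4j²π²)); cross terms ∫x·sin(jπx/a)·sin(lπx/a) dx = 0 for j + l even and −4jla²/(π²(j² − l²)²) for j + l odd, ∫x²·sin(jπx/a)·sin(lπx/a) dx = (−1)^(j+l)·4jla³/(π²(j² − l²)²); higher powers the same way via product-to-sum and parts.
State is unnormalized: ∫|Ψ|² dx = 18.779, and ∫Ψ*·x³·Ψ dx = 1484.1, so ⟨x³⟩ = 1484.1 / 18.779.
⟨x³⟩ = 79.030.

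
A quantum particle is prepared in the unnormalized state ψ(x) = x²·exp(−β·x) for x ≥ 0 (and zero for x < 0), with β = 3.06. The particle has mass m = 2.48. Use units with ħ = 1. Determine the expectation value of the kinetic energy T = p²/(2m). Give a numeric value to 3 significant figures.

T = −(ħ²/2m) d²/dx², so ⟨T⟩ = −(ħ²/2m) ∫ ψ*·ψ'' dx / ∫|ψ|² dx; with m = 2.48.
Differentiate x²·exp(−β·x) with the product rule; every integrand then reduces to terms xʲ·e^(−2βx) on [0, ∞), with ∫₀^∞ xʲ·e^(−2βx) dx = j!/(2β)^(j+1).
State is unnormalized: ∫|ψ|² dx = 0.0027955, and ∫ψ*·(−ħ²/2m · ψ'') dx = 0.0017591, so ⟨T⟩ = 0.0017591 / 0.0027955.
⟨T⟩ = 0.62927.

0.629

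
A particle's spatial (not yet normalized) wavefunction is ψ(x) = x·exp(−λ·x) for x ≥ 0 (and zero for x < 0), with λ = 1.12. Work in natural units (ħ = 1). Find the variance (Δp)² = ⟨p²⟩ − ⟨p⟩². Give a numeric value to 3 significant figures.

Compute ⟨p⟩ and ⟨p²⟩ separately; (Δp)² = ⟨p²⟩ − ⟨p⟩².
Differentiate x·exp(−λ·x) with the product rule; every integrand then reduces to terms xʲ·e^(−2λx) on [0, ∞), with ∫₀^∞ xʲ·e^(−2λx) dx = j!/(2λ)^(j+1).
Normalization: ∫|ψ|² dx = 0.17795.
⟨p⟩ = 0.0000 and ⟨p²⟩ = 1.2544.
(Δp)² = 1.2544 − (0.0000)² = 1.2544.

1.25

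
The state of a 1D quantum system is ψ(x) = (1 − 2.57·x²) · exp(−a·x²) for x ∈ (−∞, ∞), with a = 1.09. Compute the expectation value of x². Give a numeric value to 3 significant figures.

0.711

⟨x²⟩ = ∫ x²·|ψ|² dx / ∫|ψ|² dx (integrals over the domain).
Expand each integrand as polynomial × e^(−2ax²) and use ∫x^(2j)·e^(−2ax²) dx = (2j−1)!!/(4a)^j · √(π/(2a)), odd powers → 0; here √(π/(2a)) = 1.2005.
State is unnormalized: ∫|ψ|² dx = 1.0365, and ∫ψ*·x²·ψ dx = 0.73654, so ⟨x²⟩ = 0.73654 / 1.0365.
⟨x²⟩ = 0.71057.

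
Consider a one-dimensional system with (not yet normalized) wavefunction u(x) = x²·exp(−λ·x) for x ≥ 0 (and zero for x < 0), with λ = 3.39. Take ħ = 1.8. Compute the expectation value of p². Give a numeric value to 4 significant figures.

p² u = −ħ² d²u/dx²; ⟨p²⟩ = −ħ² ∫ u*·u'' dx / ∫|u|² dx.
Differentiate x²·exp(−λ·x) with the product rule; every integrand then reduces to terms xʲ·e^(−2λx) on [0, ∞), with ∫₀^∞ xʲ·e^(−2λx) dx = j!/(2λ)^(j+1).
State is unnormalized: ∫|u|² dx = 0.0016752, and ∫u*·(−ħ² u'') dx = 0.020792, so ⟨p²⟩ = 0.020792 / 0.0016752.
⟨p²⟩ = 12.411.

12.41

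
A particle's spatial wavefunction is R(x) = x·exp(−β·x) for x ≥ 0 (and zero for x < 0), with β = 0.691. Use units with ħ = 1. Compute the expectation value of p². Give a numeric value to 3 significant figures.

0.477

p² R = −ħ² d²R/dx²; ⟨p²⟩ = −ħ² ∫ R*·R'' dx / ∫|R|² dx.
Differentiate x·exp(−β·x) with the product rule; every integrand then reduces to terms xʲ·e^(−2βx) on [0, ∞), with ∫₀^∞ xʲ·e^(−2βx) dx = j!/(2β)^(j+1).
State is unnormalized: ∫|R|² dx = 0.75771, and ∫R*·(−ħ² R'') dx = 0.36179, so ⟨p²⟩ = 0.36179 / 0.75771.
⟨p²⟩ = 0.47748.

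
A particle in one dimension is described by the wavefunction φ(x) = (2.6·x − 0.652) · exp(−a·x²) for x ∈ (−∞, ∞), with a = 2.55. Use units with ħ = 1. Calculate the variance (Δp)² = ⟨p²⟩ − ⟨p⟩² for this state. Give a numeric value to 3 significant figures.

Compute ⟨p⟩ and ⟨p²⟩ separately; (Δp)² = ⟨p²⟩ − ⟨p⟩².
Expand each integrand as polynomial × e^(−2ax²) and use ∫x^(2j)·e^(−2ax²) dx = (2j−1)!!/(4a)^j · √(π/(2a)), odd powers → 0; here √(π/(2a)) = 0.78486. Differentiate with the product rule, d/dx e^(−ax²) = −2ax·e^(−ax²).
Normalization: ∫|φ|² dx = 0.85380.
⟨p⟩ = 0.0000 and ⟨p²⟩ = 5.6570.
(Δp)² = 5.6570 − (0.0000)² = 5.6570.

5.66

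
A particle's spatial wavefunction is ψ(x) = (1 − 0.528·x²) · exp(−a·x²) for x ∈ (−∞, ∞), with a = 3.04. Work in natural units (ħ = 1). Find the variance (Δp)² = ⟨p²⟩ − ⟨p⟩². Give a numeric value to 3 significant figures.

3.64

Compute ⟨p⟩ and ⟨p²⟩ separately; (Δp)² = ⟨p²⟩ − ⟨p⟩².
Expand each integrand as polynomial × e^(−2ax²) and use ∫x^(2j)·e^(−2ax²) dx = (2j−1)!!/(4a)^j · √(π/(2a)), odd powers → 0; here √(π/(2a)) = 0.71882. Differentiate with the product rule, d/dx e^(−ax²) = −2ax·e^(−ax²).
Normalization: ∫|ψ|² dx = 0.66047.
⟨p⟩ = 0.0000 and ⟨p²⟩ = 3.6396.
(Δp)² = 3.6396 − (0.0000)² = 3.6396.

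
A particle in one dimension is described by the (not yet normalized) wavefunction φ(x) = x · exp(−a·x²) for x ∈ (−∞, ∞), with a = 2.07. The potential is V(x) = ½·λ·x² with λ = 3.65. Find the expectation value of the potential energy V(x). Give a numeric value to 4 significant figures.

⟨V⟩ = ∫ V(x)·|φ|² dx / ∫|φ|² dx.
Expand each integrand as polynomial × e^(−2ax²) and use ∫x^(2j)·e^(−2ax²) dx = (2j−1)!!/(4a)^j · √(π/(2a)), odd powers → 0; here √(π/(2a)) = 0.87111.
State is unnormalized: ∫|φ|² dx = 0.10521, and ∫φ*·V(x)·φ dx = 0.069566, so ⟨V⟩ = 0.069566 / 0.10521.
⟨V⟩ = 0.66123.

0.6612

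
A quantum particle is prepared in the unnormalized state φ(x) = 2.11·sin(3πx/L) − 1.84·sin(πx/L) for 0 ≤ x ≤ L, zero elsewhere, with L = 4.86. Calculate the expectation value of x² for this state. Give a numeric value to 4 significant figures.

6.392

⟨x²⟩ = ∫ x²·|φ|² dx / ∫|φ|² dx (integrals over the domain).
On 0 ≤ x ≤ L (j ≠ l): ∫sin²(jπx/L) dx = L/2, ∫sin(jπx/L)·sin(lπx/L) dx = 0; diagonal moments ∫x·sin²(jπx/L) dx = L²/4, ∫x²·sin²(jπx/L) dx = L³·(1/6 − 1/(4j²π²)); cross terms ∫x·sin(jπx/L)·sin(lπx/L) dx = 0 for j + l even and −4jlL²/(π²(j² − l²)²) for j + l odd, ∫x²·sin(jπx/L)·sin(lπx/L) dx = (−1)^(j+l)·4jlL³/(π²(j² − l²)²); higher powers the same way via product-to-sum and parts.
State is unnormalized: ∫|φ|² dx = 19.046, and ∫φ*·x²·φ dx = 121.73, so ⟨x²⟩ = 121.73 / 19.046.
⟨x²⟩ = 6.3917.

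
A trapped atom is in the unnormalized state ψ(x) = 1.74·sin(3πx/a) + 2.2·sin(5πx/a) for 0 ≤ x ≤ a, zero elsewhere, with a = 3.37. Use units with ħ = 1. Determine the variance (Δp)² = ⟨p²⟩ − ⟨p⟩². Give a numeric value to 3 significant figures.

16.4

Compute ⟨p⟩ and ⟨p²⟩ separately; (Δp)² = ⟨p²⟩ − ⟨p⟩².
d²/dx² sin(jπx/a) = −(jπ/a)²·sin(jπx/a); on 0 ≤ x ≤ a, ∫sin²(jπx/a) dx = a/2 and ∫sin(jπx/a)·sin(lπx/a) dx = 0 for j ≠ l, so only diagonal terms survive in ∫|ψ|² and ∫ψ·ψ″; ∫ψ·ψ′ dx = [ψ²/2] between the walls = 0.
Normalization: ∫|ψ|² dx = 13.257.
⟨p⟩ = 0.0000 and ⟨p²⟩ = 16.375.
(Δp)² = 16.375 − (0.0000)² = 16.375.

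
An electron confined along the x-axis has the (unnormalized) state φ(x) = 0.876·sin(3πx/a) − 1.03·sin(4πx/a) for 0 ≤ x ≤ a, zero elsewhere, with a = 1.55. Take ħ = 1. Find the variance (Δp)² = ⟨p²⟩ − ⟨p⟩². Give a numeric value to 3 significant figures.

Compute ⟨p⟩ and ⟨p²⟩ separately; (Δp)² = ⟨p²⟩ − ⟨p⟩².
d²/dx² sin(jπx/a) = −(jπ/a)²·sin(jπx/a); on 0 ≤ x ≤ a, ∫sin²(jπx/a) dx = a/2 and ∫sin(jπx/a)·sin(lπx/a) dx = 0 for j ≠ l, so only diagonal terms survive in ∫|φ|² and ∫φ·φ″; ∫φ·φ′ dx = [φ²/2] between the walls = 0.
Normalization: ∫|φ|² dx = 1.4169.
⟨p⟩ = 0.0000 and ⟨p²⟩ = 53.659.
(Δp)² = 53.659 − (0.0000)² = 53.659.

53.7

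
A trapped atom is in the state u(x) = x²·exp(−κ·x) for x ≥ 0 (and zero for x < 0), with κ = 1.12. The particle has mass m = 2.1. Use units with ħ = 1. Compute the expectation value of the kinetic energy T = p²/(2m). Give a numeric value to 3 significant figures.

0.0996

T = −(ħ²/2m) d²/dx², so ⟨T⟩ = −(ħ²/2m) ∫ u*·u'' dx / ∫|u|² dx; with m = 2.1.
Differentiate x²·exp(−κ·x) with the product rule; every integrand then reduces to terms xʲ·e^(−2κx) on [0, ∞), with ∫₀^∞ xʲ·e^(−2κx) dx = j!/(2κ)^(j+1).
State is unnormalized: ∫|u|² dx = 0.42557, and ∫u*·(−ħ²/2m · u'') dx = 0.042368, so ⟨T⟩ = 0.042368 / 0.42557.
⟨T⟩ = 0.099556.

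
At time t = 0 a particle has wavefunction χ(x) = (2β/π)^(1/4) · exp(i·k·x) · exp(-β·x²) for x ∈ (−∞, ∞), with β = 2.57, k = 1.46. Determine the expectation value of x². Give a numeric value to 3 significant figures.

0.0973

⟨x²⟩ = ∫ x²·|χ|² dx (integrals over the domain).
Gaussian moments: ∫x^(2j)·e^(−2βx²) dx = (2j−1)!!/(4β)^j · √(π/(2β)), odd powers integrate to 0; here √(π/(2β)) = 0.78180.
⟨x²⟩ = 0.097276.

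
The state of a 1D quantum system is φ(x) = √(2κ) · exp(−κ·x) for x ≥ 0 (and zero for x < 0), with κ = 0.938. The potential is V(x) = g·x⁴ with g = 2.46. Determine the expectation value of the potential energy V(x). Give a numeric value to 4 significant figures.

⟨V⟩ = ∫ V(x)·|φ|² dx.
Every integrand reduces to terms xʲ·e^(−2κx) on [0, ∞); use ∫₀^∞ xʲ·e^(−2κx) dx = j!/(2κ)^(j+1).
⟨V⟩ = 4.7667.

4.767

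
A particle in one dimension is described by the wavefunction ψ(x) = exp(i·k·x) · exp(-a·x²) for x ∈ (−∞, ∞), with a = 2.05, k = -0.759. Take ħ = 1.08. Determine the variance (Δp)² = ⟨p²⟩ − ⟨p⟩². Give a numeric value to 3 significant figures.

Compute ⟨p⟩ and ⟨p²⟩ separately; (Δp)² = ⟨p²⟩ − ⟨p⟩².
Gaussian moments: ∫x^(2j)·e^(−2ax²) dx = (2j−1)!!/(4a)^j · √(π/(2a)), odd powers integrate to 0; here √(π/(2a)) = 0.87535. Derivatives: ψ′ = (ik − 2ax)·ψ, ψ″ = ((ik − 2ax)² − 2a)·ψ; the odd-in-x pieces drop out.
Normalization: ∫|ψ|² dx = 0.87535.
⟨p⟩ = -0.81972 and ⟨p²⟩ = 3.0631.
(Δp)² = 3.0631 − (-0.81972)² = 2.3911.

2.39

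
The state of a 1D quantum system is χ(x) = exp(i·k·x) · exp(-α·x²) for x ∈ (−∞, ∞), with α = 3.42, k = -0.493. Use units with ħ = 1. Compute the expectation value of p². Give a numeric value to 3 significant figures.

p² χ = −ħ² d²χ/dx²; ⟨p²⟩ = −ħ² ∫ χ*·χ'' dx / ∫|χ|² dx.
Gaussian moments: ∫x^(2j)·e^(−2αx²) dx = (2j−1)!!/(4α)^j · √(π/(2α)), odd powers integrate to 0; here √(π/(2α)) = 0.67771. Derivatives: χ′ = (ik − 2αx)·χ, χ″ = ((ik − 2αx)² − 2α)·χ; the odd-in-x pieces drop out.
State is unnormalized: ∫|χ|² dx = 0.67771, and ∫χ*·(−ħ² χ'') dx = 2.4825, so ⟨p²⟩ = 2.4825 / 0.67771.
⟨p²⟩ = 3.6630.

3.66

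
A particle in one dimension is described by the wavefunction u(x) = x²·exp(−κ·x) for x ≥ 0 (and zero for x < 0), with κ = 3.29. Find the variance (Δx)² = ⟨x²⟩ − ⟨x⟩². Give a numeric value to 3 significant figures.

Compute ⟨x⟩ and ⟨x²⟩ separately, then (Δx)² = ⟨x²⟩ − ⟨x⟩².
Every integrand reduces to terms xʲ·e^(−2κx) on [0, ∞); use ∫₀^∞ xʲ·e^(−2κx) dx = j!/(2κ)^(j+1).
Normalization: ∫|u|² dx = 0.0019457.
⟨x⟩ = 0.75988 and ⟨x²⟩ = 0.69290.
(Δx)² = 0.69290 − (0.75988)² = 0.11548.

0.115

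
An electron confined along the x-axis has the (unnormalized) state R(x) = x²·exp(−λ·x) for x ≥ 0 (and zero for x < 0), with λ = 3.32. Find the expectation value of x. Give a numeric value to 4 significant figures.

⟨x⟩ = ∫ x·|R|² dx / ∫|R|² dx (integrals over the domain).
Every integrand reduces to terms xʲ·e^(−2λx) on [0, ∞); use ∫₀^∞ xʲ·e^(−2λx) dx = j!/(2λ)^(j+1).
State is unnormalized: ∫|R|² dx = 0.0018594, and ∫R*·x·R dx = 0.0014001, so ⟨x⟩ = 0.0014001 / 0.0018594.
⟨x⟩ = 0.75301.

0.7530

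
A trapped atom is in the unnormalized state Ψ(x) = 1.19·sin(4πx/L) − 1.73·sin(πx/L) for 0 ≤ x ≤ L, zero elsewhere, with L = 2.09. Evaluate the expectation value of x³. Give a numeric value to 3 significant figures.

⟨x³⟩ = ∫ x³·|Ψ|² dx / ∫|Ψ|² dx (integrals over the domain).
On 0 ≤ x ≤ L (j ≠ l): ∫sin²(jπx/L) dx = L/2, ∫sin(jπx/L)·sin(lπx/L) dx = 0; diagonal moments ∫x·sin²(jπx/L) dx = L²/4, ∫x²·sin²(jπx/L) dx = L³·(1/6 − 1/(4j²π²)); cross terms ∫x·sin(jπx/L)·sin(lπx/L) dx = 0 for j + l even and −4jlL²/(π²(j² − l²)²) for j + l odd, ∫x²·sin(jπx/L)·sin(lπx/L) dx = (−1)^(j+l)·4jlL³/(π²(j² − l²)²); higher powers the same way via product-to-sum and parts.
State is unnormalized: ∫|Ψ|² dx = 4.6074, and ∫Ψ*·x³·Ψ dx = 9.0788, so ⟨x³⟩ = 9.0788 / 4.6074.
⟨x³⟩ = 1.9705.

1.97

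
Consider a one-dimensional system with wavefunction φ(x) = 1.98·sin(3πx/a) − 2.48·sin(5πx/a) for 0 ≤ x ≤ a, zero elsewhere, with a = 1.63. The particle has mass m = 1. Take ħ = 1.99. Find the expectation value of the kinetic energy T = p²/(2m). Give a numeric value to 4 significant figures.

T = −(ħ²/2m) d²/dx², so ⟨T⟩ = −(ħ²/2m) ∫ φ*·φ'' dx / ∫|φ|² dx; with m = 1.
d²/dx² sin(jπx/a) = −(jπ/a)²·sin(jπx/a); on 0 ≤ x ≤ a, ∫sin²(jπx/a) dx = a/2 and ∫sin(jπx/a)·sin(lπx/a) dx = 0 for j ≠ l, so only diagonal terms survive in ∫|φ|² and ∫φ·φ″; ∫φ·φ′ dx = [φ²/2] between the walls = 0.
State is unnormalized: ∫|φ|² dx = 8.2077, and ∫φ*·(−ħ²/2m · φ'') dx = 1133.2, so ⟨T⟩ = 1133.2 / 8.2077.
⟨T⟩ = 138.07.

138.1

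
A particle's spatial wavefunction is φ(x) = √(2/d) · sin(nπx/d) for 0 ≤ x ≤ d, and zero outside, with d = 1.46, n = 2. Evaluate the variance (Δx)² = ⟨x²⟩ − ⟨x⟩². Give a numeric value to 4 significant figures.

Compute ⟨x⟩ and ⟨x²⟩ separately, then (Δx)² = ⟨x²⟩ − ⟨x⟩².
With sin²θ = (1 − cos2θ)/2 on 0 ≤ x ≤ d: ∫sin²(nπx/d) dx = d/2, ∫x·sin²(nπx/d) dx = d²/4, ∫x²·sin²(nπx/d) dx = d³·(1/6 − 1/(4n²π²)); higher powers xᵏ the same way, integrating xᵏ·cos(2nπx/d) by parts.
⟨x⟩ = 0.73000 and ⟨x²⟩ = 0.68354.
(Δx)² = 0.68354 − (0.73000)² = 0.15064.

0.1506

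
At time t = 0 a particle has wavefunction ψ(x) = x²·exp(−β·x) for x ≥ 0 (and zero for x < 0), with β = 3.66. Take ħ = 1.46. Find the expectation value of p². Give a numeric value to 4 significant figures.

p² ψ = −ħ² d²ψ/dx²; ⟨p²⟩ = −ħ² ∫ ψ*·ψ'' dx / ∫|ψ|² dx.
Differentiate x²·exp(−β·x) with the product rule; every integrand then reduces to terms xʲ·e^(−2βx) on [0, ∞), with ∫₀^∞ xʲ·e^(−2βx) dx = j!/(2β)^(j+1).
State is unnormalized: ∫|ψ|² dx = 0.0011420, and ∫ψ*·(−ħ² ψ'') dx = 0.010869, so ⟨p²⟩ = 0.010869 / 0.0011420.
⟨p²⟩ = 9.5180.

9.518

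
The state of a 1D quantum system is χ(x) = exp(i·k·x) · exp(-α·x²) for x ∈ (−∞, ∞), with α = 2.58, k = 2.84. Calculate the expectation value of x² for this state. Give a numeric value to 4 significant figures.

0.09690

⟨x²⟩ = ∫ x²·|χ|² dx / ∫|χ|² dx (integrals over the domain).
Gaussian moments: ∫x^(2j)·e^(−2αx²) dx = (2j−1)!!/(4α)^j · √(π/(2α)), odd powers integrate to 0; here √(π/(2α)) = 0.78028.
State is unnormalized: ∫|χ|² dx = 0.78028, and ∫χ*·x²·χ dx = 0.075608, so ⟨x²⟩ = 0.075608 / 0.78028.
⟨x²⟩ = 0.096899.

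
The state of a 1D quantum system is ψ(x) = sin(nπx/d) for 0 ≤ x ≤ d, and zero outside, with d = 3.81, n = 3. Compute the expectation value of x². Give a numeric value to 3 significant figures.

4.76

⟨x²⟩ = ∫ x²·|ψ|² dx / ∫|ψ|² dx (integrals over the domain).
With sin²θ = (1 − cos2θ)/2 on 0 ≤ x ≤ d: ∫sin²(nπx/d) dx = d/2, ∫x·sin²(nπx/d) dx = d²/4, ∫x²·sin²(nπx/d) dx = d³·(1/6 − 1/(4n²π²)); higher powers xᵏ the same way, integrating xᵏ·cos(2nπx/d) by parts.
State is unnormalized: ∫|ψ|² dx = 1.9050, and ∫ψ*·x²·ψ dx = 9.0621, so ⟨x²⟩ = 9.0621 / 1.9050.
⟨x²⟩ = 4.7570.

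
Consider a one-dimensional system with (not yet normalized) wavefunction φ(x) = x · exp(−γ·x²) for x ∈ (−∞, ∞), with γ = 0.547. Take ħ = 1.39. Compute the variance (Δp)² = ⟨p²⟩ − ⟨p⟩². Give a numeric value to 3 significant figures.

Compute ⟨p⟩ and ⟨p²⟩ separately; (Δp)² = ⟨p²⟩ − ⟨p⟩².
Expand each integrand as polynomial × e^(−2γx²) and use ∫x^(2j)·e^(−2γx²) dx = (2j−1)!!/(4γ)^j · √(π/(2γ)), odd powers → 0; here √(π/(2γ)) = 1.6946. Differentiate with the product rule, d/dx e^(−γx²) = −2γx·e^(−γx²).
Normalization: ∫|φ|² dx = 0.77450.
⟨p⟩ = 0.0000 and ⟨p²⟩ = 3.1706.
(Δp)² = 3.1706 − (0.0000)² = 3.1706.

3.17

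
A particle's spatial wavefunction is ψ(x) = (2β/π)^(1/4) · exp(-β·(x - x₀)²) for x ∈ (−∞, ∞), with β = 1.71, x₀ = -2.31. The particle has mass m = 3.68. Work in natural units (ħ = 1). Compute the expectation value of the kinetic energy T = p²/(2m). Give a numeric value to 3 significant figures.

T = −(ħ²/2m) d²/dx², so ⟨T⟩ = −(ħ²/2m) ∫ ψ*·ψ'' dx; with m = 3.68.
Gaussian moments (u = x − x₀): ∫u^(2j)·e^(−2βu²) du = (2j−1)!!/(4β)^j · √(π/(2β)), odd powers integrate to 0; here √(π/(2β)) = 0.95843. Derivatives: d/dx e^(−βu²) = −2βu·e^(−βu²), d²/dx² e^(−βu²) = (4β²u² − 2β)·e^(−βu²).
⟨T⟩ = 0.23234.

0.232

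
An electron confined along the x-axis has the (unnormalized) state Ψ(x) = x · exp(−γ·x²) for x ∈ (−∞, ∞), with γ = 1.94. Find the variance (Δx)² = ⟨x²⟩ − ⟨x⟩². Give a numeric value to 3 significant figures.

0.387

Compute ⟨x⟩ and ⟨x²⟩ separately, then (Δx)² = ⟨x²⟩ − ⟨x⟩².
Expand each integrand as polynomial × e^(−2γx²) and use ∫x^(2j)·e^(−2γx²) dx = (2j−1)!!/(4γ)^j · √(π/(2γ)), odd powers → 0; here √(π/(2γ)) = 0.89983.
Normalization: ∫|Ψ|² dx = 0.11596.
⟨x⟩ = 0.0000 and ⟨x²⟩ = 0.38660.
(Δx)² = 0.38660 − (0.0000)² = 0.38660.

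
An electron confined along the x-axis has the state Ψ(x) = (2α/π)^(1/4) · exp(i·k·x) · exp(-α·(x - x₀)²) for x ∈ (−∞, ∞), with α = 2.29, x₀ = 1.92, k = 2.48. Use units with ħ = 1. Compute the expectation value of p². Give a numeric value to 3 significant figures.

8.44

p² Ψ = −ħ² d²Ψ/dx²; ⟨p²⟩ = −ħ² ∫ Ψ*·Ψ'' dx.
Gaussian moments (u = x − x₀): ∫u^(2j)·e^(−2αu²) du = (2j−1)!!/(4α)^j · √(π/(2α)), odd powers integrate to 0; here √(π/(2α)) = 0.82821. Derivatives: Ψ′ = (ik − 2αu)·Ψ, Ψ″ = ((ik − 2αu)² − 2α)·Ψ; the odd-in-u pieces drop out.
⟨p²⟩ = 8.4404.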